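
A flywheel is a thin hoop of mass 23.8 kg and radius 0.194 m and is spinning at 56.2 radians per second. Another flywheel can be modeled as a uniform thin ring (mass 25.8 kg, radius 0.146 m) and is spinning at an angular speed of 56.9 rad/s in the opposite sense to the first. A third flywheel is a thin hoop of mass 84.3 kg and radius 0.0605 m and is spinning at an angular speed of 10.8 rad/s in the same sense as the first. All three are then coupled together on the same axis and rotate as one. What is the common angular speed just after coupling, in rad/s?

The coupling torques are internal; angular momentum about the shared axis is conserved.
Moments of inertia: I_A = (23.8)(0.194)² = 0.8957 kg·m²; I_B = (25.8)(0.146)² = 0.5500 kg·m²; I_C = (84.3)(0.0605)² = 0.3086 kg·m².
Taking A's sense as positive: L = (0.8957)(56.2) − (0.5500)(56.9) + (0.3086)(10.8) = 22.38 kg·m²·rad/s.
Combined I = 0.8957 + 0.5500 + 0.3086 = 1.754 kg·m².
ω_f = L / I = 22.38 / 1.754 = 12.76 rad/s.

|ω_f| ≈ 12.8 rad/s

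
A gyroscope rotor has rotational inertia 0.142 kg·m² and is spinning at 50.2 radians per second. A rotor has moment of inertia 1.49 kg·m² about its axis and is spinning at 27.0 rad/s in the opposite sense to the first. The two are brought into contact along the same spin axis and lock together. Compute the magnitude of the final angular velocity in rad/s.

The coupling torques are internal; angular momentum about the shared axis is conserved.
Taking A's sense as positive: L = (0.1420)(50.2) − (1.490)(27.0) = -33.10 kg·m²·rad/s.
Combined I = 0.1420 + 1.490 = 1.632 kg·m².
ω_f = L / I = -33.10 / 1.632 = -20.28 rad/s.

|ω_f| ≈ 20.3 rad/s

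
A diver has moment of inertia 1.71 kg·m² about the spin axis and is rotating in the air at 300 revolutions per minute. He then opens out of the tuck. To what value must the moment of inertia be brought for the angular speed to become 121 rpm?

I₂ ≈ 4.24 kg·m²

Angular momentum about the spin axis is conserved since the torque about it is zero.
I₂ = I₁ω₁ / ω₂ = (1.71)(300) / (121) = 4.240 kg·m².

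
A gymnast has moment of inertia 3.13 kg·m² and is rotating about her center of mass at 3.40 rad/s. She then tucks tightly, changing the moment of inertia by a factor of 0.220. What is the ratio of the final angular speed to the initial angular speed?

ω₂/ω₁ ≈ 4.55

With no external torque about the axis, L is conserved: I₁ω₁ = I₂ω₂.
I₂ = 0.220 × 3.13 = 0.6886 kg·m².
ω₂/ω₁ = I₁/I₂ = 3.130 / 0.6886 = 4.545.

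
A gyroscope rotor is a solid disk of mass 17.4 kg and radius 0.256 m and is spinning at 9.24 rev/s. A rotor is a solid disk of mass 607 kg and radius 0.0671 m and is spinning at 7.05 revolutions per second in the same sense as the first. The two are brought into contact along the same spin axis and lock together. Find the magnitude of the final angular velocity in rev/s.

No external torque acts about the common axis, so total angular momentum is conserved.
Moments of inertia: I_A = ½(17.4)(0.256)² = 0.5702 kg·m²; I_B = ½(607)(0.0671)² = 1.366 kg·m².
Taking A's sense as positive: L = (0.5702)(9.24) + (1.366)(7.05) = 14.90 kg·m²·rev/s.
Combined I = 0.5702 + 1.366 = 1.937 kg·m².
ω_f = L / I = 14.90 / 1.937 = 7.695 rev/s.

|ω_f| ≈ 7.69 rev/s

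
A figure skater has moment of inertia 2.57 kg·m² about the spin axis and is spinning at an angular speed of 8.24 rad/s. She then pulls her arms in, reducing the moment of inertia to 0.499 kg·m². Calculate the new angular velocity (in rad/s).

ω₂ ≈ 42.4 rad/s

With no external torque about the axis, L is conserved: I₁ω₁ = I₂ω₂.
ω₂ = I₁ω₁ / I₂ = (2.570)(8.24 rad/s) / (0.4990) = 42.44 rad/s.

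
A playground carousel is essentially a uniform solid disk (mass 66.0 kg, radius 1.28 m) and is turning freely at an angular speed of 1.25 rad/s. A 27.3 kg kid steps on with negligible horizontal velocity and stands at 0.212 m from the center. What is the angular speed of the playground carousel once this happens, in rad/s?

The added mass arrives with no angular momentum about the center, and any external torque about the center is negligible, so the system's angular momentum is conserved.
I_p = ½(66.0)(1.28)² = 54.07 kg·m².
Added inertia Σmr² = (27.3)(0.212)² = 1.227 kg·m²; I_f = 54.07 + 1.227 = 55.29 kg·m².
ω_f = I_p ω_i / I_f = (54.07)(1.25) / 55.29 = 1.222 rad/s.

ω_f ≈ 1.22 rad/s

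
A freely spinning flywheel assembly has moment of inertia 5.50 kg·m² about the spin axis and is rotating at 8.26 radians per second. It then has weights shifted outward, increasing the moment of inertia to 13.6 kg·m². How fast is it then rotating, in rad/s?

ω₂ ≈ 3.34 rad/s

Angular momentum about the spin axis is conserved since the torque about it is zero.
ω₂ = I₁ω₁ / I₂ = (5.500)(8.26 rad/s) / (13.60) = 3.340 rad/s.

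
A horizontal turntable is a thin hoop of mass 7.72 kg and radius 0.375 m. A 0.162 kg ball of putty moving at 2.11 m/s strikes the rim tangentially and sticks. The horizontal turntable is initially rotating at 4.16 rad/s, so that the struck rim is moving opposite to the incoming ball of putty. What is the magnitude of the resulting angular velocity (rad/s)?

|ω_f| ≈ 3.96 rad/s

The axle reaction passes through the axle and exerts no torque about it; angular momentum about the axle is conserved through the impact.
I_p = (7.72)(0.375)² = 1.086 kg·m². Taking the sense of the ball of putty's angular momentum as positive, L_{ball} = m v R = (0.162)(2.11)(0.375) = 0.1282 kg·m²/s.
L_i = −I_p ω_p + m v R = −(1.086)(4.16) + 0.1282 = -4.388 kg·m²/s.
After sticking, I_f = I_p + m R² = 1.086 + (0.162)(0.375)² = 1.108 kg·m².
ω_f = L_i / I_f = -4.388 / 1.108 = -3.959 rad/s.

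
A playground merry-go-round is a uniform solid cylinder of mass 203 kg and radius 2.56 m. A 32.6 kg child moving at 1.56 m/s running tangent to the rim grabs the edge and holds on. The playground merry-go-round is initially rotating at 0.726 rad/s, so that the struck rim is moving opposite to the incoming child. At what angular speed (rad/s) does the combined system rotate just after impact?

The axle reaction passes through the axle and exerts no torque about it; angular momentum about the axle is conserved through the impact.
I_p = ½(203)(2.56)² = 665.2 kg·m². Taking the sense of the child's angular momentum as positive, L_{child} = m v R = (32.6)(1.56)(2.56) = 130.2 kg·m²/s.
L_i = −I_p ω_p + m v R = −(665.2)(0.726) + 130.2 = -352.7 kg·m²/s.
After sticking, I_f = I_p + m R² = 665.2 + (32.6)(2.56)² = 878.8 kg·m².
ω_f = L_i / I_f = -352.7 / 878.8 = -0.4014 rad/s.

|ω_f| ≈ 0.401 rad/s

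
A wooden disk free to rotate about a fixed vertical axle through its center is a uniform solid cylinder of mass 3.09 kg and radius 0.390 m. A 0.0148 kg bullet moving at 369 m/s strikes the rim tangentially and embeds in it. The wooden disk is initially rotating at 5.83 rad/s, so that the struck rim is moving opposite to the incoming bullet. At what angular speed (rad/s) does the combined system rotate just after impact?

About the axle the impulsive forces during the collision are internal, so angular momentum about that axis is conserved.
I_p = ½(3.09)(0.390)² = 0.2350 kg·m². Taking the sense of the bullet's angular momentum as positive, L_{bullet} = m v R = (0.0148)(369)(0.390) = 2.130 kg·m²/s.
L_i = −I_p ω_p + m v R = −(0.2350)(5.83) + 2.130 = 0.7599 kg·m²/s.
After sticking, I_f = I_p + m R² = 0.2350 + (0.0148)(0.390)² = 0.2372 kg·m².
ω_f = L_i / I_f = 0.7599 / 0.2372 = 3.203 rad/s.

|ω_f| ≈ 3.20 rad/s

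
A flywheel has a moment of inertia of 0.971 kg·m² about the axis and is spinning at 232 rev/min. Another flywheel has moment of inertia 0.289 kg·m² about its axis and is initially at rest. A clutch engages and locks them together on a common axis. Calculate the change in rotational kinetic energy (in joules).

ΔKE ≈ -65.7 J

The coupling torques are internal; angular momentum about the shared axis is conserved.
Taking A's sense as positive: L = (0.9710)(232) = 225.3 kg·m²·rpm.
Combined I = 0.9710 + 0.2890 = 1.260 kg·m².
ω_f = L / I = 225.3 / 1.260 = 178.8 rpm.
KE_i = ½ΣIω² = 286.6 J; KE_f = ½(1.260)(18.72)² = 220.8 J.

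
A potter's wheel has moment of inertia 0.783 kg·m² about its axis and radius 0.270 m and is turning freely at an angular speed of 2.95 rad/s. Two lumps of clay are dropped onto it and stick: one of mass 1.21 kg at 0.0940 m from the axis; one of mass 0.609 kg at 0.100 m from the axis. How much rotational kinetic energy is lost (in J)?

The added mass arrives with no angular momentum about the axis, and any external torque about the axis is negligible, so the system's angular momentum is conserved.
Added inertia Σmr² = (1.21)(0.0940)² + (0.609)(0.100)² = 0.01678 kg·m²; I_f = 0.7830 + 0.01678 = 0.7998 kg·m².
ω_f = I_p ω_i / I_f = (0.7830)(2.95) / 0.7998 = 2.888 rad/s.
KE_i = ½(0.7830)(2.950 rad/s)² = 3.407 J; KE_f = ½(0.7998)(2.888)² = 3.336 J.

energy lost ≈ 0.0715 J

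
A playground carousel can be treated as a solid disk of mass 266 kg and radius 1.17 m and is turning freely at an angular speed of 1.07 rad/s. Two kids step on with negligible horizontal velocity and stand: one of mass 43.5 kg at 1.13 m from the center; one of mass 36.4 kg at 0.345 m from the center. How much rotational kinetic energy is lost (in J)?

No external torque acts about the center; L_before = L_after.
I_p = ½(266)(1.17)² = 182.1 kg·m².
Added inertia Σmr² = (43.5)(1.13)² + (36.4)(0.345)² = 59.88 kg·m²; I_f = 182.1 + 59.88 = 241.9 kg·m².
ω_f = I_p ω_i / I_f = (182.1)(1.07) / 241.9 = 0.8052 rad/s.
KE_i = ½(182.1)(1.070 rad/s)² = 104.2 J; KE_f = ½(241.9)(0.8052)² = 78.43 J.

energy lost ≈ 25.8 J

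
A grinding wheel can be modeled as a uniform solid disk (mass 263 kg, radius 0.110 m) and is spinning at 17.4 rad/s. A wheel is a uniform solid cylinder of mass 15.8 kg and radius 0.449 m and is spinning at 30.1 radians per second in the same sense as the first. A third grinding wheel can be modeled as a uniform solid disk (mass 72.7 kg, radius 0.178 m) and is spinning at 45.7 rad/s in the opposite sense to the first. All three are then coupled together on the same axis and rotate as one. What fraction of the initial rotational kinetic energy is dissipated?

fraction ≈ 0.972

No external torque acts about the common axis, so total angular momentum is conserved.
Moments of inertia: I_A = ½(263)(0.110)² = 1.591 kg·m²; I_B = ½(15.8)(0.449)² = 1.593 kg·m²; I_C = ½(72.7)(0.178)² = 1.152 kg·m².
Taking A's sense as positive: L = (1.591)(17.4) + (1.593)(30.1) − (1.152)(45.7) = 22.99 kg·m²·rad/s.
Combined I = 1.591 + 1.593 + 1.152 = 4.336 kg·m².
ω_f = L / I = 22.99 / 4.336 = 5.303 rad/s.
KE_i = ½ΣIω² = 2165 J; KE_f = ½(4.336)(5.303)² = 60.96 J.
Fraction dissipated = (KE_i − KE_f)/KE_i = 0.9718.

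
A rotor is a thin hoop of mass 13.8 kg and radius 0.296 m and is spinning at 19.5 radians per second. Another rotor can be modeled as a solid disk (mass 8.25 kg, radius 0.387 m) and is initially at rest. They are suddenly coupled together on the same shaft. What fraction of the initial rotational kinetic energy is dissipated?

No external torque acts about the common axis, so total angular momentum is conserved.
Moments of inertia: I_A = (13.8)(0.296)² = 1.209 kg·m²; I_B = ½(8.25)(0.387)² = 0.6178 kg·m².
Taking A's sense as positive: L = (1.209)(19.5) = 23.58 kg·m²·rad/s.
Combined I = 1.209 + 0.6178 = 1.827 kg·m².
ω_f = L / I = 23.58 / 1.827 = 12.91 rad/s.
KE_i = ½ΣIω² = 229.9 J; KE_f = ½(1.827)(12.91)² = 152.1 J.
Fraction dissipated = (KE_i − KE_f)/KE_i = 0.3382.

fraction ≈ 0.338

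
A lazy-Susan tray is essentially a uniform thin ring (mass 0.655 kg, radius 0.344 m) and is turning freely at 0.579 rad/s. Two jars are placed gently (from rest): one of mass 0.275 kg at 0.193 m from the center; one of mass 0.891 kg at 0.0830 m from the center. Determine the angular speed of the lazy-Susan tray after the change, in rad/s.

ω_f ≈ 0.478 rad/s

The added mass arrives with no angular momentum about the center, and any external torque about the center is negligible, so the system's angular momentum is conserved.
I_p = (0.655)(0.344)² = 0.07751 kg·m².
Added inertia Σmr² = (0.275)(0.193)² + (0.891)(0.0830)² = 0.01638 kg·m²; I_f = 0.07751 + 0.01638 = 0.09389 kg·m².
ω_f = I_p ω_i / I_f = (0.07751)(0.579) / 0.09389 = 0.4780 rad/s.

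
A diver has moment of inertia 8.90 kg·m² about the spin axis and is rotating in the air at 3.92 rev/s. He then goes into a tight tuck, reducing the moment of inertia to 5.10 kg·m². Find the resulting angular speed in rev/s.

Angular momentum about the spin axis is conserved since the torque about it is zero.
ω₂ = I₁ω₁ / I₂ = (8.900)(3.92 rev/s) / (5.100) = 6.841 rev/s.

ω₂ ≈ 6.84 rev/s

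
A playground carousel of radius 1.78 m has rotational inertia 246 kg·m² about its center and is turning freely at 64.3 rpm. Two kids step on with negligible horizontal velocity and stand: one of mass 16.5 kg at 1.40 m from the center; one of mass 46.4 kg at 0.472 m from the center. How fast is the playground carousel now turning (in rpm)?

The added mass arrives with no angular momentum about the center, and any external torque about the center is negligible, so the system's angular momentum is conserved.
Added inertia Σmr² = (16.5)(1.40)² + (46.4)(0.472)² = 42.68 kg·m²; I_f = 246.0 + 42.68 = 288.7 kg·m².
ω_f = I_p ω_i / I_f = (246.0)(64.3) / 288.7 = 54.79 rpm.

ω_f ≈ 54.8 rpm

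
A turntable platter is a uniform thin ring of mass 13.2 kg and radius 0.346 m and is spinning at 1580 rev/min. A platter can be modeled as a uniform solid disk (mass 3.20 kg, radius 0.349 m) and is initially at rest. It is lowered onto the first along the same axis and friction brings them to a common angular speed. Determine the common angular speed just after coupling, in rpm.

No external torque acts about the common axis, so total angular momentum is conserved.
Moments of inertia: I_A = (13.2)(0.346)² = 1.580 kg·m²; I_B = ½(3.20)(0.349)² = 0.1949 kg·m².
Taking A's sense as positive: L = (1.580)(1580) = 2497 kg·m²·rpm.
Combined I = 1.580 + 0.1949 = 1.775 kg·m².
ω_f = L / I = 2497 / 1.775 = 1407 rpm.

|ω_f| ≈ 1410 rpm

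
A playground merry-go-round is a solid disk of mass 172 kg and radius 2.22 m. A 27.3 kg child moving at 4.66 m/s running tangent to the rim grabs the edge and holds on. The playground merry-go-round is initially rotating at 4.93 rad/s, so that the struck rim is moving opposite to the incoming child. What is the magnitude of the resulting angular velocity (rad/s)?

About the axle the impulsive forces during the collision are internal, so angular momentum about that axis is conserved.
I_p = ½(172)(2.22)² = 423.8 kg·m². Taking the sense of the child's angular momentum as positive, L_{child} = m v R = (27.3)(4.66)(2.22) = 282.4 kg·m²/s.
L_i = −I_p ω_p + m v R = −(423.8)(4.93) + 282.4 = -1807 kg·m²/s.
After sticking, I_f = I_p + m R² = 423.8 + (27.3)(2.22)² = 558.4 kg·m².
ω_f = L_i / I_f = -1807 / 558.4 = -3.236 rad/s.

|ω_f| ≈ 3.24 rad/s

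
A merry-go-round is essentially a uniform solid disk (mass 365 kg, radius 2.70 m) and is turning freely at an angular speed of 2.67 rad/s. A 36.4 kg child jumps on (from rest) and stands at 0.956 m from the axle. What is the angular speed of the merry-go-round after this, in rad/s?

No external torque acts about the axle; L_before = L_after.
I_p = ½(365)(2.70)² = 1330 kg·m².
Added inertia Σmr² = (36.4)(0.956)² = 33.27 kg·m²; I_f = 1330 + 33.27 = 1364 kg·m².
ω_f = I_p ω_i / I_f = (1330)(2.67) / 1364 = 2.605 rad/s.

ω_f ≈ 2.60 rad/s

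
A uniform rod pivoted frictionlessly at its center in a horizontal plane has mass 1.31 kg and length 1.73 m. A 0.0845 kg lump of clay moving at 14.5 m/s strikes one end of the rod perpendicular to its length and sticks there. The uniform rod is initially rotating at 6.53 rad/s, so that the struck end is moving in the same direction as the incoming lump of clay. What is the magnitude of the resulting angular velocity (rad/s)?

About the pivot the impulsive forces during the collision are internal, so angular momentum about that axis is conserved.
I_p = (1/12)(1.31)(1.73)² = 0.3267 kg·m². Taking the sense of the lump of clay's angular momentum as positive, L_{lump} = m v R = (0.0845)(14.5)(1.73/2) = 1.060 kg·m²/s.
L_i = +I_p ω_p + m v R = +(0.3267)(6.53) + 1.060 = 3.193 kg·m²/s.
After sticking, I_f = I_p + m R² = 0.3267 + (0.0845)(1.73/2)² = 0.3899 kg·m².
ω_f = L_i / I_f = 3.193 / 0.3899 = 8.189 rad/s.

|ω_f| ≈ 8.19 rad/s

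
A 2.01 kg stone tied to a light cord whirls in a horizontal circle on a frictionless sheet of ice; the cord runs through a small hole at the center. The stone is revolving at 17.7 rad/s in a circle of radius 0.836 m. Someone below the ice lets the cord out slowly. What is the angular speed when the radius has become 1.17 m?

No torque about the axis ⇒ m r₁² ω₁ = m r₂² ω₂.
ω₂ = ω₁ (r₁/r₂)² = (17.7)(0.836/1.17)² = 9.037 rad/s.

ω₂ ≈ 9.04 rad/s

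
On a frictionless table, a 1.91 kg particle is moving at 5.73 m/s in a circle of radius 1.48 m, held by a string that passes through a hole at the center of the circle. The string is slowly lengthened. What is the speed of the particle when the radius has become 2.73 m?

v₂ ≈ 3.11 m/s

Central (radial) force ⇒ zero torque about the center ⇒ m v r is constant.
v₂ = v₁ r₁ / r₂ = (5.73)(1.48) / (2.73) = 3.106 m/s.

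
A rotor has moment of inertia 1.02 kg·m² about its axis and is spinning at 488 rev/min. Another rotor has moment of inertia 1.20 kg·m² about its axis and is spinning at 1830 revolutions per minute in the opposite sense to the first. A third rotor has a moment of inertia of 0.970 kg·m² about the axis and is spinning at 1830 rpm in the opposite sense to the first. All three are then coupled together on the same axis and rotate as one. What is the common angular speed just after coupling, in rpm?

|ω_f| ≈ 1090 rpm

The coupling torques are internal; angular momentum about the shared axis is conserved.
Taking A's sense as positive: L = (1.020)(488) − (1.200)(1830) − (0.9700)(1830) = -3473 kg·m²·rpm.
Combined I = 1.020 + 1.200 + 0.9700 = 3.190 kg·m².
ω_f = L / I = -3473 / 3.190 = -1089 rpm.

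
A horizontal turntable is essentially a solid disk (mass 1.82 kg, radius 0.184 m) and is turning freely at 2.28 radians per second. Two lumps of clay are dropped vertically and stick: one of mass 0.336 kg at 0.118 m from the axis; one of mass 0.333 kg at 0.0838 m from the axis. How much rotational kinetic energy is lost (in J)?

No external torque acts about the axis; L_before = L_after.
I_p = ½(1.82)(0.184)² = 0.03081 kg·m².
Added inertia Σmr² = (0.336)(0.118)² + (0.333)(0.0838)² = 0.007017 kg·m²; I_f = 0.03081 + 0.007017 = 0.03783 kg·m².
ω_f = I_p ω_i / I_f = (0.03081)(2.28) / 0.03783 = 1.857 rad/s.
KE_i = ½(0.03081)(2.280 rad/s)² = 0.08008 J; KE_f = ½(0.03783)(1.857)² = 0.06522 J.

energy lost ≈ 0.0149 J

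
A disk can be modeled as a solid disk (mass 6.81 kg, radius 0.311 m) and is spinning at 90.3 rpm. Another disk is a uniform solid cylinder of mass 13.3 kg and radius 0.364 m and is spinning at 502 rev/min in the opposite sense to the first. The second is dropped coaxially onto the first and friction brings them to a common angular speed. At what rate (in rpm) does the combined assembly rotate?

The coupling torques are internal; angular momentum about the shared axis is conserved.
Moments of inertia: I_A = ½(6.81)(0.311)² = 0.3293 kg·m²; I_B = ½(13.3)(0.364)² = 0.8811 kg·m².
Taking A's sense as positive: L = (0.3293)(90.3) − (0.8811)(502) = -412.6 kg·m²·rpm.
Combined I = 0.3293 + 0.8811 = 1.210 kg·m².
ω_f = L / I = -412.6 / 1.210 = -340.8 rpm.

|ω_f| ≈ 341 rpm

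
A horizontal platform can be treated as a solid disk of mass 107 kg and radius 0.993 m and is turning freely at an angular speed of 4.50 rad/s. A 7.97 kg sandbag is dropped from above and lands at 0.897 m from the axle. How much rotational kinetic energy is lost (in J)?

energy lost ≈ 57.9 J

No external torque acts about the axle; L_before = L_after.
I_p = ½(107)(0.993)² = 52.75 kg·m².
Added inertia Σmr² = (7.97)(0.897)² = 6.413 kg·m²; I_f = 52.75 + 6.413 = 59.17 kg·m².
ω_f = I_p ω_i / I_f = (52.75)(4.50) / 59.17 = 4.012 rad/s.
KE_i = ½(52.75)(4.500 rad/s)² = 534.1 J; KE_f = ½(59.17)(4.012)² = 476.2 J.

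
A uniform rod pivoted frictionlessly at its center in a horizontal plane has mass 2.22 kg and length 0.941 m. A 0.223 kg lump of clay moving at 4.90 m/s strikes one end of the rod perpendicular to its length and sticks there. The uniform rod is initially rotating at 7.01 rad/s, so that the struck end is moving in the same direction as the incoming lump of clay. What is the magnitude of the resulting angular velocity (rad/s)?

About the pivot the impulsive forces during the collision are internal, so angular momentum about that axis is conserved.
I_p = (1/12)(2.22)(0.941)² = 0.1638 kg·m². Taking the sense of the lump of clay's angular momentum as positive, L_{lump} = m v R = (0.223)(4.90)(0.941/2) = 0.5141 kg·m²/s.
L_i = +I_p ω_p + m v R = +(0.1638)(7.01) + 0.5141 = 1.662 kg·m²/s.
After sticking, I_f = I_p + m R² = 0.1638 + (0.223)(0.941/2)² = 0.2132 kg·m².
ω_f = L_i / I_f = 1.662 / 0.2132 = 7.798 rad/s.

|ω_f| ≈ 7.80 rad/s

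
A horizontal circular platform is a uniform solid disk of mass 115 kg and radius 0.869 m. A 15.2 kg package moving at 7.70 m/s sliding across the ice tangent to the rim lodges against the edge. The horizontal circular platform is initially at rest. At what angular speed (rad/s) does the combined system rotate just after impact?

The axle reaction passes through the central axle and exerts no torque about it; angular momentum about the central axle is conserved through the impact.
I_p = ½(115)(0.869)² = 43.42 kg·m². Taking the sense of the package's angular momentum as positive, L_{package} = m v R = (15.2)(7.70)(0.869) = 101.7 kg·m²/s.
L_i = 0 + 101.7 = 101.7 kg·m²/s.
After sticking, I_f = I_p + m R² = 43.42 + (15.2)(0.869)² = 54.90 kg·m².
ω_f = L_i / I_f = 101.7 / 54.90 = 1.853 rad/s.

|ω_f| ≈ 1.85 rad/s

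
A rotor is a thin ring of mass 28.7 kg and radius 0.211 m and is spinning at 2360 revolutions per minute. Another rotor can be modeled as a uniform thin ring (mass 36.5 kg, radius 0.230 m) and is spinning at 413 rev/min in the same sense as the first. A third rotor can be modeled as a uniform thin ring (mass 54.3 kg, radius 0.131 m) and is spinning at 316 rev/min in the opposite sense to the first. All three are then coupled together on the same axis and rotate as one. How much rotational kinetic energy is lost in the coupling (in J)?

ΔKE lost ≈ 24900 J

No external torque acts about the common axis, so total angular momentum is conserved.
Moments of inertia: I_A = (28.7)(0.211)² = 1.278 kg·m²; I_B = (36.5)(0.230)² = 1.931 kg·m²; I_C = (54.3)(0.131)² = 0.9318 kg·m².
Taking A's sense as positive: L = (1.278)(2360) + (1.931)(413) − (0.9318)(316) = 3518 kg·m²·rpm.
Combined I = 1.278 + 1.931 + 0.9318 = 4.140 kg·m².
ω_f = L / I = 3518 / 4.140 = 849.8 rpm.
KE_i = ½ΣIω² = 41340 J; KE_f = ½(4.140)(88.99)² = 16390 J.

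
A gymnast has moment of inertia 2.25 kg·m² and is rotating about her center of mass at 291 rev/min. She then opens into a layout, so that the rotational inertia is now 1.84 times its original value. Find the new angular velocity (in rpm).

Angular momentum about the spin axis is conserved since the torque about it is zero.
I₂ = 1.84 × 2.25 = 4.140 kg·m².
ω₂ = I₁ω₁ / I₂ = (2.250)(291 rpm) / (4.140) = 158.2 rpm.

ω₂ ≈ 158 rpm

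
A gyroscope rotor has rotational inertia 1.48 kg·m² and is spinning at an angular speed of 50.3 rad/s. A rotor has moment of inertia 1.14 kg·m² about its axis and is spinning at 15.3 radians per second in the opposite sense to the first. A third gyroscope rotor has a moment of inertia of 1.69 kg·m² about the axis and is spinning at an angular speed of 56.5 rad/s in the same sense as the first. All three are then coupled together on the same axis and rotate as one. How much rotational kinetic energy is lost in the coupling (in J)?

ΔKE lost ≈ 2010 J

No external torque acts about the common axis, so total angular momentum is conserved.
Taking A's sense as positive: L = (1.480)(50.3) − (1.140)(15.3) + (1.690)(56.5) = 152.5 kg·m²·rad/s.
Combined I = 1.480 + 1.140 + 1.690 = 4.310 kg·m².
ω_f = L / I = 152.5 / 4.310 = 35.38 rad/s.
KE_i = ½ΣIω² = 4703 J; KE_f = ½(4.310)(35.38)² = 2697 J.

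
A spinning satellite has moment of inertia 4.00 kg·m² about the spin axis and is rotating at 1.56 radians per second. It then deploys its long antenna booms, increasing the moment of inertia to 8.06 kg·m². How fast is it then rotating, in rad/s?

With no external torque about the axis, L is conserved: I₁ω₁ = I₂ω₂.
ω₂ = I₁ω₁ / I₂ = (4.000)(1.56 rad/s) / (8.060) = 0.7742 rad/s.

ω₂ ≈ 0.774 rad/s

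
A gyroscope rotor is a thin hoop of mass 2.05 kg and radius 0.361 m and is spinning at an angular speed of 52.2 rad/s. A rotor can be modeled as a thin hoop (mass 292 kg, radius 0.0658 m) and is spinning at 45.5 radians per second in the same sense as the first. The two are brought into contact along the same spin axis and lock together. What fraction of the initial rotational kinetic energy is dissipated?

fraction ≈ 0.00296

No external torque acts about the common axis, so total angular momentum is conserved.
Moments of inertia: I_A = (2.05)(0.361)² = 0.2672 kg·m²; I_B = (292)(0.0658)² = 1.264 kg·m².
Taking A's sense as positive: L = (0.2672)(52.2) + (1.264)(45.5) = 71.47 kg·m²·rad/s.
Combined I = 0.2672 + 1.264 = 1.531 kg·m².
ω_f = L / I = 71.47 / 1.531 = 46.67 rad/s.
KE_i = ½ΣIω² = 1673 J; KE_f = ½(1.531)(46.67)² = 1668 J.
Fraction dissipated = (KE_i − KE_f)/KE_i = 0.002960.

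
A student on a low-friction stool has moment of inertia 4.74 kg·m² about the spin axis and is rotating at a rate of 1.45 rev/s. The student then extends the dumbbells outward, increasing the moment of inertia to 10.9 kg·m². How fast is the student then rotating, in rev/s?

ω₂ ≈ 0.631 rev/s

With no external torque about the axis, L is conserved: I₁ω₁ = I₂ω₂.
ω₂ = I₁ω₁ / I₂ = (4.740)(1.45 rev/s) / (10.90) = 0.6306 rev/s.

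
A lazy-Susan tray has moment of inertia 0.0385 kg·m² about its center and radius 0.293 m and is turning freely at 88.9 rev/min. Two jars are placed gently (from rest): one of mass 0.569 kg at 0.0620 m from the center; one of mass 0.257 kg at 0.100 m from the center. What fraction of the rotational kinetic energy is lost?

fraction ≈ 0.110

The added mass arrives with no angular momentum about the center, and any external torque about the center is negligible, so the system's angular momentum is conserved.
Added inertia Σmr² = (0.569)(0.0620)² + (0.257)(0.100)² = 0.004757 kg·m²; I_f = 0.03850 + 0.004757 = 0.04326 kg·m².
ω_f = I_p ω_i / I_f = (0.03850)(88.9) / 0.04326 = 79.12 rpm.
KE_i = ½(0.03850)(9.310 rad/s)² = 1.668 J; KE_f = ½(0.04326)(8.286)² = 1.485 J.
Fraction lost = 0.1100.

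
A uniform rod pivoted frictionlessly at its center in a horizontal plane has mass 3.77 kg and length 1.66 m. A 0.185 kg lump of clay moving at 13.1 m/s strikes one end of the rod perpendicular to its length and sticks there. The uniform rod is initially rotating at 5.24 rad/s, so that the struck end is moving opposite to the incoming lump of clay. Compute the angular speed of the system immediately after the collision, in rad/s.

|ω_f| ≈ 2.54 rad/s

About the pivot the impulsive forces during the collision are internal, so angular momentum about that axis is conserved.
I_p = (1/12)(3.77)(1.66)² = 0.8657 kg·m². Taking the sense of the lump of clay's angular momentum as positive, L_{lump} = m v R = (0.185)(13.1)(1.66/2) = 2.012 kg·m²/s.
L_i = −I_p ω_p + m v R = −(0.8657)(5.24) + 2.012 = -2.525 kg·m²/s.
After sticking, I_f = I_p + m R² = 0.8657 + (0.185)(1.66/2)² = 0.9932 kg·m².
ω_f = L_i / I_f = -2.525 / 0.9932 = -2.542 rad/s.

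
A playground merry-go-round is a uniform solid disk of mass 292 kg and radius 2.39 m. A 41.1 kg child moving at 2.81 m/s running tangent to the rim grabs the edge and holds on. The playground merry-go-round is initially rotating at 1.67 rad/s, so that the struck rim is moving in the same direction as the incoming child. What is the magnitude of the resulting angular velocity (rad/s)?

|ω_f| ≈ 1.56 rad/s

The axle reaction passes through the axle and exerts no torque about it; angular momentum about the axle is conserved through the impact.
I_p = ½(292)(2.39)² = 834.0 kg·m². Taking the sense of the child's angular momentum as positive, L_{child} = m v R = (41.1)(2.81)(2.39) = 276.0 kg·m²/s.
L_i = +I_p ω_p + m v R = +(834.0)(1.67) + 276.0 = 1669 kg·m²/s.
After sticking, I_f = I_p + m R² = 834.0 + (41.1)(2.39)² = 1069 kg·m².
ω_f = L_i / I_f = 1669 / 1069 = 1.561 rad/s.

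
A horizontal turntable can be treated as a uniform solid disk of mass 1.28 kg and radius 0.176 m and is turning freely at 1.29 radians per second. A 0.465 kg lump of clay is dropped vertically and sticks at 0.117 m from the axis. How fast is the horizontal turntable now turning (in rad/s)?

No external torque acts about the axis; L_before = L_after.
I_p = ½(1.28)(0.176)² = 0.01982 kg·m².
Added inertia Σmr² = (0.465)(0.117)² = 0.006365 kg·m²; I_f = 0.01982 + 0.006365 = 0.02619 kg·m².
ω_f = I_p ω_i / I_f = (0.01982)(1.29) / 0.02619 = 0.9765 rad/s.

ω_f ≈ 0.976 rad/s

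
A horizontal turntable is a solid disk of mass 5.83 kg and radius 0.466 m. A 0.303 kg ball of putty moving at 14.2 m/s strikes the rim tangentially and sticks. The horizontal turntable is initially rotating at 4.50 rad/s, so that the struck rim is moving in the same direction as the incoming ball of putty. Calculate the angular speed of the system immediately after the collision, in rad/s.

About the axle the impulsive forces during the collision are internal, so angular momentum about that axis is conserved.
I_p = ½(5.83)(0.466)² = 0.6330 kg·m². Taking the sense of the ball of putty's angular momentum as positive, L_{ball} = m v R = (0.303)(14.2)(0.466) = 2.005 kg·m²/s.
L_i = +I_p ω_p + m v R = +(0.6330)(4.50) + 2.005 = 4.854 kg·m²/s.
After sticking, I_f = I_p + m R² = 0.6330 + (0.303)(0.466)² = 0.6988 kg·m².
ω_f = L_i / I_f = 4.854 / 0.6988 = 6.945 rad/s.

|ω_f| ≈ 6.95 rad/s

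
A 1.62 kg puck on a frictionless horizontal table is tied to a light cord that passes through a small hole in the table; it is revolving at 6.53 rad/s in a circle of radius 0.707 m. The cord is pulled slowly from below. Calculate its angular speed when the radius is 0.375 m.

ω₂ ≈ 23.2 rad/s

No torque about the axis ⇒ m r₁² ω₁ = m r₂² ω₂.
ω₂ = ω₁ (r₁/r₂)² = (6.53)(0.707/0.375)² = 23.21 rad/s.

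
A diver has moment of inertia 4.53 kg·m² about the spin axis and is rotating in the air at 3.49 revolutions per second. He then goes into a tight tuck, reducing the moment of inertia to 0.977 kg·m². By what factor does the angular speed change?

ω₂/ω₁ ≈ 4.64

Angular momentum about the spin axis is conserved since the torque about it is zero.
ω₂/ω₁ = I₁/I₂ = 4.530 / 0.9770 = 4.637.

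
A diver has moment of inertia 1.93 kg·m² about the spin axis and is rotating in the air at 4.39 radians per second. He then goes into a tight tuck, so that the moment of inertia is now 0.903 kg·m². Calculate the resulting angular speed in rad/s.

ω₂ ≈ 9.38 rad/s

With no external torque about the axis, L is conserved: I₁ω₁ = I₂ω₂.
ω₂ = I₁ω₁ / I₂ = (1.930)(4.39 rad/s) / (0.9030) = 9.383 rad/s.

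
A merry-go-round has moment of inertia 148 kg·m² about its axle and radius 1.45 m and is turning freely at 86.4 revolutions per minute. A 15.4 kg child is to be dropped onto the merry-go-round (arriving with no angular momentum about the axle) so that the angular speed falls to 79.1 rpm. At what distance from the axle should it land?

The added mass arrives with no angular momentum about the axle, and any external torque about the axle is negligible, so the system's angular momentum is conserved.
I_p ω_i = (I_p + m r²) ω_f ⇒ m r² = I_p(ω_i/ω_f − 1) = 148.0(86.4/79.1 − 1) = 13.66 kg·m².
r = √(13.66/15.4) = 0.9418 m.

r ≈ 0.942 m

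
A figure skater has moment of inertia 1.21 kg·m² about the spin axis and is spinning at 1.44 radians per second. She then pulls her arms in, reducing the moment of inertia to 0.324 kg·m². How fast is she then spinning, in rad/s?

Angular momentum about the spin axis is conserved since the torque about it is zero.
ω₂ = I₁ω₁ / I₂ = (1.210)(1.44 rad/s) / (0.3240) = 5.378 rad/s.

ω₂ ≈ 5.38 rad/s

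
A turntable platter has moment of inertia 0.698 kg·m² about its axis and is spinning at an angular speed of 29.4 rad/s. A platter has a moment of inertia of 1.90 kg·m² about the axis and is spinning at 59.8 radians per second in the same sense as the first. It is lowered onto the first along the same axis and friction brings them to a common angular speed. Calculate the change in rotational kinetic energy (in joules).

ΔKE ≈ -236 J

No external torque acts about the common axis, so total angular momentum is conserved.
Taking A's sense as positive: L = (0.6980)(29.4) + (1.900)(59.8) = 134.1 kg·m²·rad/s.
Combined I = 0.6980 + 1.900 = 2.598 kg·m².
ω_f = L / I = 134.1 / 2.598 = 51.63 rad/s.
KE_i = ½ΣIω² = 3699 J; KE_f = ½(2.598)(51.63)² = 3463 J.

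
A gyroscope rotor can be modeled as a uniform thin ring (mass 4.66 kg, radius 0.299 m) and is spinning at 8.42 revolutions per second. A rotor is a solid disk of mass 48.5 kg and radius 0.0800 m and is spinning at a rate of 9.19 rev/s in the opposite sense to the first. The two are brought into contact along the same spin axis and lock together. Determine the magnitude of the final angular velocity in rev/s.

|ω_f| ≈ 3.64 rev/s

No external torque acts about the common axis, so total angular momentum is conserved.
Moments of inertia: I_A = (4.66)(0.299)² = 0.4166 kg·m²; I_B = ½(48.5)(0.0800)² = 0.1552 kg·m².
Taking A's sense as positive: L = (0.4166)(8.42) − (0.1552)(9.19) = 2.082 kg·m²·rev/s.
Combined I = 0.4166 + 0.1552 = 0.5718 kg·m².
ω_f = L / I = 2.082 / 0.5718 = 3.640 rev/s.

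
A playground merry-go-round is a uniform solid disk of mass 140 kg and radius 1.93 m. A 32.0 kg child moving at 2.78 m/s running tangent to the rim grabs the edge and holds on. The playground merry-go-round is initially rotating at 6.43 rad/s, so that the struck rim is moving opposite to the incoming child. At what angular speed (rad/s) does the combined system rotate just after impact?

|ω_f| ≈ 3.96 rad/s

The axle reaction passes through the axle and exerts no torque about it; angular momentum about the axle is conserved through the impact.
I_p = ½(140)(1.93)² = 260.7 kg·m². Taking the sense of the child's angular momentum as positive, L_{child} = m v R = (32.0)(2.78)(1.93) = 171.7 kg·m²/s.
L_i = −I_p ω_p + m v R = −(260.7)(6.43) + 171.7 = -1505 kg·m²/s.
After sticking, I_f = I_p + m R² = 260.7 + (32.0)(1.93)² = 379.9 kg·m².
ω_f = L_i / I_f = -1505 / 379.9 = -3.961 rad/s.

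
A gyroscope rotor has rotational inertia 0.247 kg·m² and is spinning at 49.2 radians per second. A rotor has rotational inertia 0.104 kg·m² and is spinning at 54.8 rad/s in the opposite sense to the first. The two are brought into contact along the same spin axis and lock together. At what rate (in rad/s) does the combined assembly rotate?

The coupling torques are internal; angular momentum about the shared axis is conserved.
Taking A's sense as positive: L = (0.2470)(49.2) − (0.1040)(54.8) = 6.453 kg·m²·rad/s.
Combined I = 0.2470 + 0.1040 = 0.3510 kg·m².
ω_f = L / I = 6.453 / 0.3510 = 18.39 rad/s.

|ω_f| ≈ 18.4 rad/s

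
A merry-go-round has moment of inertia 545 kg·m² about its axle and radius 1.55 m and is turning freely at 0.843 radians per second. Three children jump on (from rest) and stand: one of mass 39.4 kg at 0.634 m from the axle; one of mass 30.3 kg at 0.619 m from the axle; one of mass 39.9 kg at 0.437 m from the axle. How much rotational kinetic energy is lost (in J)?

energy lost ≈ 11.7 J

No external torque acts about the axle; L_before = L_after.
Added inertia Σmr² = (39.4)(0.634)² + (30.3)(0.619)² + (39.9)(0.437)² = 35.07 kg·m²; I_f = 545.0 + 35.07 = 580.1 kg·m².
ω_f = I_p ω_i / I_f = (545.0)(0.843) / 580.1 = 0.7920 rad/s.
KE_i = ½(545.0)(0.8430 rad/s)² = 193.7 J; KE_f = ½(580.1)(0.7920)² = 181.9 J.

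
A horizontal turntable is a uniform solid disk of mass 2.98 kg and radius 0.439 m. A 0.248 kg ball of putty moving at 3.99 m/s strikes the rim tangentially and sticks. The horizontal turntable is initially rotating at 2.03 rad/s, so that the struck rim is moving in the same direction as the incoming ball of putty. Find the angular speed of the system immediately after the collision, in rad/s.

|ω_f| ≈ 3.04 rad/s

About the axle the impulsive forces during the collision are internal, so angular momentum about that axis is conserved.
I_p = ½(2.98)(0.439)² = 0.2872 kg·m². Taking the sense of the ball of putty's angular momentum as positive, L_{ball} = m v R = (0.248)(3.99)(0.439) = 0.4344 kg·m²/s.
L_i = +I_p ω_p + m v R = +(0.2872)(2.03) + 0.4344 = 1.017 kg·m²/s.
After sticking, I_f = I_p + m R² = 0.2872 + (0.248)(0.439)² = 0.3349 kg·m².
ω_f = L_i / I_f = 1.017 / 0.3349 = 3.037 rad/s.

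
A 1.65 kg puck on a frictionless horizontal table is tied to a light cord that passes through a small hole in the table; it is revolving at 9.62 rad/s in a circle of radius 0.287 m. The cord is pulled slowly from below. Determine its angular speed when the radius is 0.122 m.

No torque about the axis ⇒ m r₁² ω₁ = m r₂² ω₂.
ω₂ = ω₁ (r₁/r₂)² = (9.62)(0.287/0.122)² = 53.24 rad/s.

ω₂ ≈ 53.2 rad/s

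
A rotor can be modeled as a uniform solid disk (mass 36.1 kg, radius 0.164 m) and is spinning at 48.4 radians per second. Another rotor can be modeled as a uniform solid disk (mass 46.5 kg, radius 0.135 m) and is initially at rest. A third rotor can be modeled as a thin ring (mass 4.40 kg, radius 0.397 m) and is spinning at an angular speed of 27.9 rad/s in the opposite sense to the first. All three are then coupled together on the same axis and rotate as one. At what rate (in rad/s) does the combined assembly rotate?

|ω_f| ≈ 2.59 rad/s

The coupling torques are internal; angular momentum about the shared axis is conserved.
Moments of inertia: I_A = ½(36.1)(0.164)² = 0.4855 kg·m²; I_B = ½(46.5)(0.135)² = 0.4237 kg·m²; I_C = (4.40)(0.397)² = 0.6935 kg·m².
Taking A's sense as positive: L = (0.4855)(48.4) − (0.6935)(27.9) = 4.149 kg·m²·rad/s.
Combined I = 0.4855 + 0.4237 + 0.6935 = 1.603 kg·m².
ω_f = L / I = 4.149 / 1.603 = 2.589 rad/s.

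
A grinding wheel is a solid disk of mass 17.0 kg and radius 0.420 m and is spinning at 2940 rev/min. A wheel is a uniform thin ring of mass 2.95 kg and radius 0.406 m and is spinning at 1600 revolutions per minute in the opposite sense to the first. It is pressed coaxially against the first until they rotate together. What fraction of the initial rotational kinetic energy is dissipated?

No external torque acts about the common axis, so total angular momentum is conserved.
Moments of inertia: I_A = ½(17.0)(0.420)² = 1.499 kg·m²; I_B = (2.95)(0.406)² = 0.4863 kg·m².
Taking A's sense as positive: L = (1.499)(2940) − (0.4863)(1600) = 3630 kg·m²·rpm.
Combined I = 1.499 + 0.4863 = 1.986 kg·m².
ω_f = L / I = 3630 / 1.986 = 1828 rpm.
KE_i = ½ΣIω² = 77890 J; KE_f = ½(1.986)(191.4)² = 36390 J.
Fraction dissipated = (KE_i − KE_f)/KE_i = 0.5328.

fraction ≈ 0.533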